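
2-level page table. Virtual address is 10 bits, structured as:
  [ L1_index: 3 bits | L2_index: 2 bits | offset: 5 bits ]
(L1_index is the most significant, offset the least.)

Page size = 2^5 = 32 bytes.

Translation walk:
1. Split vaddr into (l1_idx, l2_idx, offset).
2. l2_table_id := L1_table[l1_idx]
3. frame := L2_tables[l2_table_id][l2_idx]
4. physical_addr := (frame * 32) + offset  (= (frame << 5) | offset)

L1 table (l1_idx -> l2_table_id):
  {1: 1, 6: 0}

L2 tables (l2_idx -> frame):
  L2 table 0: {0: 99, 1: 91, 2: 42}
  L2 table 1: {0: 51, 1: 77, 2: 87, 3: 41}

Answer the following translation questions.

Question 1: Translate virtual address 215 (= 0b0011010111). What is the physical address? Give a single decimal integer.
vaddr = 215 = 0b0011010111
Split: l1_idx=1, l2_idx=2, offset=23
L1[1] = 1
L2[1][2] = 87
paddr = 87 * 32 + 23 = 2807

Answer: 2807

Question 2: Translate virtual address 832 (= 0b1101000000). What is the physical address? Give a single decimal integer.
Answer: 1344

Derivation:
vaddr = 832 = 0b1101000000
Split: l1_idx=6, l2_idx=2, offset=0
L1[6] = 0
L2[0][2] = 42
paddr = 42 * 32 + 0 = 1344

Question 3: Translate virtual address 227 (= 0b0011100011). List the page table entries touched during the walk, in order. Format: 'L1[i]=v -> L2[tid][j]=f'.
vaddr = 227 = 0b0011100011
Split: l1_idx=1, l2_idx=3, offset=3

Answer: L1[1]=1 -> L2[1][3]=41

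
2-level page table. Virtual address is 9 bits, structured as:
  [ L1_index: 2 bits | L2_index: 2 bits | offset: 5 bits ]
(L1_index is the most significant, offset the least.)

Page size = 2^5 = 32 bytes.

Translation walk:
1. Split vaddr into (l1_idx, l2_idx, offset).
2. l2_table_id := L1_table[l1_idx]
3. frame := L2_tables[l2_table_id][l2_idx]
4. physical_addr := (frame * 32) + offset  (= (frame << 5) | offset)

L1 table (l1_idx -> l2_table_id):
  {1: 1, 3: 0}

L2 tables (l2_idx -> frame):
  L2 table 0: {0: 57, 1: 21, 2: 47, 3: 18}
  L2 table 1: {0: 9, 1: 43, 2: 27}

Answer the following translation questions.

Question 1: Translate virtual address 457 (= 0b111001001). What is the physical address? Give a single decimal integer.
Answer: 1513

Derivation:
vaddr = 457 = 0b111001001
Split: l1_idx=3, l2_idx=2, offset=9
L1[3] = 0
L2[0][2] = 47
paddr = 47 * 32 + 9 = 1513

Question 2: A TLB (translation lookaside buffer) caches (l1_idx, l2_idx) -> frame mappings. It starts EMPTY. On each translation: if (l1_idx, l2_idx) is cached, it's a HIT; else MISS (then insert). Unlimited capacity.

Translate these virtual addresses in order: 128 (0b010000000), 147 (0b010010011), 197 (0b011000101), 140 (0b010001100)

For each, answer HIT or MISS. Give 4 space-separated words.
vaddr=128: (1,0) not in TLB -> MISS, insert
vaddr=147: (1,0) in TLB -> HIT
vaddr=197: (1,2) not in TLB -> MISS, insert
vaddr=140: (1,0) in TLB -> HIT

Answer: MISS HIT MISS HIT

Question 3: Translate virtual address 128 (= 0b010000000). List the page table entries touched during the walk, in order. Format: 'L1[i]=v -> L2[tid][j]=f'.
vaddr = 128 = 0b010000000
Split: l1_idx=1, l2_idx=0, offset=0

Answer: L1[1]=1 -> L2[1][0]=9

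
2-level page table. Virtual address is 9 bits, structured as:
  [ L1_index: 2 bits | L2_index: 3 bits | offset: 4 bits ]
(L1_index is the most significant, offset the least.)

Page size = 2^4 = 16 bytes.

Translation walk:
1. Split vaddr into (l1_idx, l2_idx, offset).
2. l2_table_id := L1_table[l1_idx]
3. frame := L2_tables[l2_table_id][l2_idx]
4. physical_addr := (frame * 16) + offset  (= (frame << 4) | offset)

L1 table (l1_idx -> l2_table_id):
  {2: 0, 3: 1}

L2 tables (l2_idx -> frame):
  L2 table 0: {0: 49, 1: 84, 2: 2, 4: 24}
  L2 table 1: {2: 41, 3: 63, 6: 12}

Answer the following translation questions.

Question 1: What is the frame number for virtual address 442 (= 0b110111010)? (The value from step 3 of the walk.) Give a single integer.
Answer: 63

Derivation:
vaddr = 442: l1_idx=3, l2_idx=3
L1[3] = 1; L2[1][3] = 63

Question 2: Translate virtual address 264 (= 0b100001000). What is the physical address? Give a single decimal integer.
Answer: 792

Derivation:
vaddr = 264 = 0b100001000
Split: l1_idx=2, l2_idx=0, offset=8
L1[2] = 0
L2[0][0] = 49
paddr = 49 * 16 + 8 = 792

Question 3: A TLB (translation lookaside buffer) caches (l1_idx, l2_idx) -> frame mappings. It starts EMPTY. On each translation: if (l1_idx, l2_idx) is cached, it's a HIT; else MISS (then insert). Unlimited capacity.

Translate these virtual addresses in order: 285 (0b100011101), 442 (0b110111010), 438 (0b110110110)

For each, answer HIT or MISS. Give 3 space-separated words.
vaddr=285: (2,1) not in TLB -> MISS, insert
vaddr=442: (3,3) not in TLB -> MISS, insert
vaddr=438: (3,3) in TLB -> HIT

Answer: MISS MISS HIT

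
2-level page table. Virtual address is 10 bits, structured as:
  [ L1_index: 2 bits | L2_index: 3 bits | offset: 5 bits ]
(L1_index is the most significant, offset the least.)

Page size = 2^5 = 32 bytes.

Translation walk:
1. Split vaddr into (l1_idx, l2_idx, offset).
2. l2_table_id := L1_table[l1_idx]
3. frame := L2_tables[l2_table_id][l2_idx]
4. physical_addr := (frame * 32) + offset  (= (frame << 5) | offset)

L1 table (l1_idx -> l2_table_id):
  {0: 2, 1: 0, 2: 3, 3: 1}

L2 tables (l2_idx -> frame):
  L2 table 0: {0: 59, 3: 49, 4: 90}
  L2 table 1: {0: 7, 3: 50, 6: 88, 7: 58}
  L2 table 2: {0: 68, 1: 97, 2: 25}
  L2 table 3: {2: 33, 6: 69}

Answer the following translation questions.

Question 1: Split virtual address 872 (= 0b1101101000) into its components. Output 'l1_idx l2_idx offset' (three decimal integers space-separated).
vaddr = 872 = 0b1101101000
  top 2 bits -> l1_idx = 3
  next 3 bits -> l2_idx = 3
  bottom 5 bits -> offset = 8

Answer: 3 3 8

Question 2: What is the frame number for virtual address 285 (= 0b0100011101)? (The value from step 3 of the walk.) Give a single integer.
vaddr = 285: l1_idx=1, l2_idx=0
L1[1] = 0; L2[0][0] = 59

Answer: 59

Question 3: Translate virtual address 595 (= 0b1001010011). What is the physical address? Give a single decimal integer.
Answer: 1075

Derivation:
vaddr = 595 = 0b1001010011
Split: l1_idx=2, l2_idx=2, offset=19
L1[2] = 3
L2[3][2] = 33
paddr = 33 * 32 + 19 = 1075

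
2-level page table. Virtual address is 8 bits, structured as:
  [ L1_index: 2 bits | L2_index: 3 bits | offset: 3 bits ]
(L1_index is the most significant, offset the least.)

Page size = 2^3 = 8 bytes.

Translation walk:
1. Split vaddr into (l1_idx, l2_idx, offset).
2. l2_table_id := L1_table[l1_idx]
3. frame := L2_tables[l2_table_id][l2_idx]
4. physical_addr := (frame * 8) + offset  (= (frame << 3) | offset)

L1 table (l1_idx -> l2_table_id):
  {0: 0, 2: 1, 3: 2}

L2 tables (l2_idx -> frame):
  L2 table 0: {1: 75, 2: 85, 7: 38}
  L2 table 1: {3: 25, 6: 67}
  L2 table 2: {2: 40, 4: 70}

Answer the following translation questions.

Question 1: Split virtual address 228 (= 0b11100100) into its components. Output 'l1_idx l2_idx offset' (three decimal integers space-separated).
vaddr = 228 = 0b11100100
  top 2 bits -> l1_idx = 3
  next 3 bits -> l2_idx = 4
  bottom 3 bits -> offset = 4

Answer: 3 4 4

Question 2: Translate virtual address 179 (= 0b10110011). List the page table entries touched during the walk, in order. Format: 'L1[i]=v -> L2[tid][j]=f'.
Answer: L1[2]=1 -> L2[1][6]=67

Derivation:
vaddr = 179 = 0b10110011
Split: l1_idx=2, l2_idx=6, offset=3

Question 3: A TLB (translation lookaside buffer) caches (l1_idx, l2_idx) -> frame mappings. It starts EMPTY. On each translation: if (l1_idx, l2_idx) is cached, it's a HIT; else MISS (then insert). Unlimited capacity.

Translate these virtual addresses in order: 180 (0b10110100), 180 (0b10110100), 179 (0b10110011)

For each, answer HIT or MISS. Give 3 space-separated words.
Answer: MISS HIT HIT

Derivation:
vaddr=180: (2,6) not in TLB -> MISS, insert
vaddr=180: (2,6) in TLB -> HIT
vaddr=179: (2,6) in TLB -> HIT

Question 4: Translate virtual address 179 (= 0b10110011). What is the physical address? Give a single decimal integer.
vaddr = 179 = 0b10110011
Split: l1_idx=2, l2_idx=6, offset=3
L1[2] = 1
L2[1][6] = 67
paddr = 67 * 8 + 3 = 539

Answer: 539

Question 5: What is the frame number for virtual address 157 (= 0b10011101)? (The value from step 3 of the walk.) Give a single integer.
vaddr = 157: l1_idx=2, l2_idx=3
L1[2] = 1; L2[1][3] = 25

Answer: 25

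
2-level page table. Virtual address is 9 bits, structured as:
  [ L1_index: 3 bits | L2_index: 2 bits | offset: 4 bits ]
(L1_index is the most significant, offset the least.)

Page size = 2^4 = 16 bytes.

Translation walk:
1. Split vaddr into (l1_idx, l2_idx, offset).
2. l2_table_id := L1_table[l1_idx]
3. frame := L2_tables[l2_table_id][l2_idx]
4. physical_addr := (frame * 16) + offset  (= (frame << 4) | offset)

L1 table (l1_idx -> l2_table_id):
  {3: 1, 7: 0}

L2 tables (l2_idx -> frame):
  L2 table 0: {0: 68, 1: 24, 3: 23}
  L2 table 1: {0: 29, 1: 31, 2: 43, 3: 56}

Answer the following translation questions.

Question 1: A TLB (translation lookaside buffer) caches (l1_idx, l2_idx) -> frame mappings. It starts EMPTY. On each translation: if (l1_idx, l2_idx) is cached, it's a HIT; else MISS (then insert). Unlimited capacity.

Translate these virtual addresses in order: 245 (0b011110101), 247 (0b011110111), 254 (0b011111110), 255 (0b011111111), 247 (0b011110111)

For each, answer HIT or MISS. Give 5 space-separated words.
vaddr=245: (3,3) not in TLB -> MISS, insert
vaddr=247: (3,3) in TLB -> HIT
vaddr=254: (3,3) in TLB -> HIT
vaddr=255: (3,3) in TLB -> HIT
vaddr=247: (3,3) in TLB -> HIT

Answer: MISS HIT HIT HIT HIT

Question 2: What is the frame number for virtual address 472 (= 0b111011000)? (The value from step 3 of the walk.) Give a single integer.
vaddr = 472: l1_idx=7, l2_idx=1
L1[7] = 0; L2[0][1] = 24

Answer: 24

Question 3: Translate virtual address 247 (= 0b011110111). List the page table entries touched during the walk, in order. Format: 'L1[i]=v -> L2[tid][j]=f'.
Answer: L1[3]=1 -> L2[1][3]=56

Derivation:
vaddr = 247 = 0b011110111
Split: l1_idx=3, l2_idx=3, offset=7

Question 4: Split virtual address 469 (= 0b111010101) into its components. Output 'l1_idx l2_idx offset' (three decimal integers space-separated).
Answer: 7 1 5

Derivation:
vaddr = 469 = 0b111010101
  top 3 bits -> l1_idx = 7
  next 2 bits -> l2_idx = 1
  bottom 4 bits -> offset = 5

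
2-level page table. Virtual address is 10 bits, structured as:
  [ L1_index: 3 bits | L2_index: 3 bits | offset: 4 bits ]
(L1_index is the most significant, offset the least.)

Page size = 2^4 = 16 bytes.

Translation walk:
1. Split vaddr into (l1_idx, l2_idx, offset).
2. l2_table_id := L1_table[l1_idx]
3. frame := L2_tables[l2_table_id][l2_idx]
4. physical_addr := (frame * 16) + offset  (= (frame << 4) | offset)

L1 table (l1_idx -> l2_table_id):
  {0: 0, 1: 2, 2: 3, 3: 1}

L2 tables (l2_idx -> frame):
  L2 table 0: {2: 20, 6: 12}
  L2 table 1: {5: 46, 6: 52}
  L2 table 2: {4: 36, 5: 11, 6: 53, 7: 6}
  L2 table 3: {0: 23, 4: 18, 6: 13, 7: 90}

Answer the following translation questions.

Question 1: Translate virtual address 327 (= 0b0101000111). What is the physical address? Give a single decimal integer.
Answer: 295

Derivation:
vaddr = 327 = 0b0101000111
Split: l1_idx=2, l2_idx=4, offset=7
L1[2] = 3
L2[3][4] = 18
paddr = 18 * 16 + 7 = 295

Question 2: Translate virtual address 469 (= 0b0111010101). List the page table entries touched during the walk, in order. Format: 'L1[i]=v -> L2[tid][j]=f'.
vaddr = 469 = 0b0111010101
Split: l1_idx=3, l2_idx=5, offset=5

Answer: L1[3]=1 -> L2[1][5]=46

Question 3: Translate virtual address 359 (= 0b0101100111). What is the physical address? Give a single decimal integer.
vaddr = 359 = 0b0101100111
Split: l1_idx=2, l2_idx=6, offset=7
L1[2] = 3
L2[3][6] = 13
paddr = 13 * 16 + 7 = 215

Answer: 215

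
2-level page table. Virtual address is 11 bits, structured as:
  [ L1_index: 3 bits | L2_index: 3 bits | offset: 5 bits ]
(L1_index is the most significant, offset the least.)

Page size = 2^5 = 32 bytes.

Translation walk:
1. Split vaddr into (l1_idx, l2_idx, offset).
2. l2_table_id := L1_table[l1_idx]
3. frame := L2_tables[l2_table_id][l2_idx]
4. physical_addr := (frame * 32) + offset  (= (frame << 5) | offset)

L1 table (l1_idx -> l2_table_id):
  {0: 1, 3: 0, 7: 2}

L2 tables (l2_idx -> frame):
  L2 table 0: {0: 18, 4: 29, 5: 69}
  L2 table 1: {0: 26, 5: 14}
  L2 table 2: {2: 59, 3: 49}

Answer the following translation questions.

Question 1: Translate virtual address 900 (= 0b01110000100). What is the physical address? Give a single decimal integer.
Answer: 932

Derivation:
vaddr = 900 = 0b01110000100
Split: l1_idx=3, l2_idx=4, offset=4
L1[3] = 0
L2[0][4] = 29
paddr = 29 * 32 + 4 = 932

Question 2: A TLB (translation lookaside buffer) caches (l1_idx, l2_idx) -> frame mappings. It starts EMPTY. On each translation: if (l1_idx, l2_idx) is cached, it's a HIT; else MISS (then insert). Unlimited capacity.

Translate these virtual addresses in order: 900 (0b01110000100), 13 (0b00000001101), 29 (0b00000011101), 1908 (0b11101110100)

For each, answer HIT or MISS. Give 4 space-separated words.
Answer: MISS MISS HIT MISS

Derivation:
vaddr=900: (3,4) not in TLB -> MISS, insert
vaddr=13: (0,0) not in TLB -> MISS, insert
vaddr=29: (0,0) in TLB -> HIT
vaddr=1908: (7,3) not in TLB -> MISS, insert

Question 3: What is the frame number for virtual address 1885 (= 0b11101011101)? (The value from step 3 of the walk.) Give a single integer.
Answer: 59

Derivation:
vaddr = 1885: l1_idx=7, l2_idx=2
L1[7] = 2; L2[2][2] = 59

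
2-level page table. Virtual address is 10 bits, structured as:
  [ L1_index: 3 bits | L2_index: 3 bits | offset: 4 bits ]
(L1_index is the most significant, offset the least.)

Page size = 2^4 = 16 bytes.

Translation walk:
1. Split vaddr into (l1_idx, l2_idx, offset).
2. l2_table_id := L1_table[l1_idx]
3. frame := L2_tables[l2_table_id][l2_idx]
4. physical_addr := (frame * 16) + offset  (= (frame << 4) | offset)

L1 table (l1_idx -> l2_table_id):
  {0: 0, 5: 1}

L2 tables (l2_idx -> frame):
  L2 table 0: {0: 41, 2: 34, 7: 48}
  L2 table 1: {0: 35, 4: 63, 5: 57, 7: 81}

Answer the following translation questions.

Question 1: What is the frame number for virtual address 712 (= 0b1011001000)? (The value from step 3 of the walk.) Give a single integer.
Answer: 63

Derivation:
vaddr = 712: l1_idx=5, l2_idx=4
L1[5] = 1; L2[1][4] = 63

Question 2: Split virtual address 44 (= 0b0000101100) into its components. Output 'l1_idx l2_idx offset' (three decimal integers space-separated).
vaddr = 44 = 0b0000101100
  top 3 bits -> l1_idx = 0
  next 3 bits -> l2_idx = 2
  bottom 4 bits -> offset = 12

Answer: 0 2 12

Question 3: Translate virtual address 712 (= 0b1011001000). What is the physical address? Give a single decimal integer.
Answer: 1016

Derivation:
vaddr = 712 = 0b1011001000
Split: l1_idx=5, l2_idx=4, offset=8
L1[5] = 1
L2[1][4] = 63
paddr = 63 * 16 + 8 = 1016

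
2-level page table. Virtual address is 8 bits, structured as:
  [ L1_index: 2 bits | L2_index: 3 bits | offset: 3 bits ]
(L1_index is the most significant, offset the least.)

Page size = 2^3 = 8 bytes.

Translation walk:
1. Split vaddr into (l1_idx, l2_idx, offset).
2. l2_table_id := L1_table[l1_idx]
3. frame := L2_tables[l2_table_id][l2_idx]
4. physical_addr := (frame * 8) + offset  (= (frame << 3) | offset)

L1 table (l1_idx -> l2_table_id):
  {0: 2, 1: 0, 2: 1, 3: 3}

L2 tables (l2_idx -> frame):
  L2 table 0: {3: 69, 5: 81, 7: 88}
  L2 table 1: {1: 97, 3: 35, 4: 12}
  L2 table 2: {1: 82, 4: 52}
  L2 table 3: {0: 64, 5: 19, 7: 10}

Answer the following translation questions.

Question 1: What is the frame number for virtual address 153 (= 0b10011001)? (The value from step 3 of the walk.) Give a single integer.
vaddr = 153: l1_idx=2, l2_idx=3
L1[2] = 1; L2[1][3] = 35

Answer: 35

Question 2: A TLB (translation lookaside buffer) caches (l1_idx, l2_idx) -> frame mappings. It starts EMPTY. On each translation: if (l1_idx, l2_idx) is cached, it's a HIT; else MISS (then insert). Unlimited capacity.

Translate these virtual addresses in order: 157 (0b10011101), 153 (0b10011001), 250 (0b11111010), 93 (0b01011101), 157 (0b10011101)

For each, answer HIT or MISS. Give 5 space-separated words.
Answer: MISS HIT MISS MISS HIT

Derivation:
vaddr=157: (2,3) not in TLB -> MISS, insert
vaddr=153: (2,3) in TLB -> HIT
vaddr=250: (3,7) not in TLB -> MISS, insert
vaddr=93: (1,3) not in TLB -> MISS, insert
vaddr=157: (2,3) in TLB -> HIT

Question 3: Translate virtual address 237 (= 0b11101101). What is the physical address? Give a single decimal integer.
vaddr = 237 = 0b11101101
Split: l1_idx=3, l2_idx=5, offset=5
L1[3] = 3
L2[3][5] = 19
paddr = 19 * 8 + 5 = 157

Answer: 157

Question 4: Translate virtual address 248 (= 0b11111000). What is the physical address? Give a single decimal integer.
Answer: 80

Derivation:
vaddr = 248 = 0b11111000
Split: l1_idx=3, l2_idx=7, offset=0
L1[3] = 3
L2[3][7] = 10
paddr = 10 * 8 + 0 = 80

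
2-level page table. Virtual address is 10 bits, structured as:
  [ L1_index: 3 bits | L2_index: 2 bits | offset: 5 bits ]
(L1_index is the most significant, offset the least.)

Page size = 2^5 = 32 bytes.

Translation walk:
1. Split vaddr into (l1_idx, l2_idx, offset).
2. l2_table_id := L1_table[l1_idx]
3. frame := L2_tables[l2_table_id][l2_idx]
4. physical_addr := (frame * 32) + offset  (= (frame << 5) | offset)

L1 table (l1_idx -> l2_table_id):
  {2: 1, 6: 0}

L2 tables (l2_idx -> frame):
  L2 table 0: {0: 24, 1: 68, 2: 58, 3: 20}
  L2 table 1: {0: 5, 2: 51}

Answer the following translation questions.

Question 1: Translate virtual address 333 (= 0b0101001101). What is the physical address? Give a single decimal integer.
vaddr = 333 = 0b0101001101
Split: l1_idx=2, l2_idx=2, offset=13
L1[2] = 1
L2[1][2] = 51
paddr = 51 * 32 + 13 = 1645

Answer: 1645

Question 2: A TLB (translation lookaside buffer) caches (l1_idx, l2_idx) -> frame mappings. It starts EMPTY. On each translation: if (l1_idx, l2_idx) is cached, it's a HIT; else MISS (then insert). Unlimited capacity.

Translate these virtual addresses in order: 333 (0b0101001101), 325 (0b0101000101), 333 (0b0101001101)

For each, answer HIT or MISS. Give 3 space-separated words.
vaddr=333: (2,2) not in TLB -> MISS, insert
vaddr=325: (2,2) in TLB -> HIT
vaddr=333: (2,2) in TLB -> HIT

Answer: MISS HIT HIT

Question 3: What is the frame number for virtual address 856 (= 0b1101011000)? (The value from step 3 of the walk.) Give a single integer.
vaddr = 856: l1_idx=6, l2_idx=2
L1[6] = 0; L2[0][2] = 58

Answer: 58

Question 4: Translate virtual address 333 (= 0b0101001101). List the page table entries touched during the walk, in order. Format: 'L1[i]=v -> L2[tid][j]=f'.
Answer: L1[2]=1 -> L2[1][2]=51

Derivation:
vaddr = 333 = 0b0101001101
Split: l1_idx=2, l2_idx=2, offset=13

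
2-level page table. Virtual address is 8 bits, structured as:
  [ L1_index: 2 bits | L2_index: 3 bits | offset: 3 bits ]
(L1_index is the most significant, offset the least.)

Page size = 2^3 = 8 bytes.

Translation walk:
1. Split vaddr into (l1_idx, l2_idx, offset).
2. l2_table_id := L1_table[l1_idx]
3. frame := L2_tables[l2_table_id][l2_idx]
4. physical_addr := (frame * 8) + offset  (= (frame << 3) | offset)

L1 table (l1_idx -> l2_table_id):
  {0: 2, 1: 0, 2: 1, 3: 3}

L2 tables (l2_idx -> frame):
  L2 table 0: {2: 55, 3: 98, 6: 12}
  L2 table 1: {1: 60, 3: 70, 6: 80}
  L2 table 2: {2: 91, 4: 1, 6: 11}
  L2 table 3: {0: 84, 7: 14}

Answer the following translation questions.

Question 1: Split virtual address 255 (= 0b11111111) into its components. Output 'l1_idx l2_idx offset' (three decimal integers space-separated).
vaddr = 255 = 0b11111111
  top 2 bits -> l1_idx = 3
  next 3 bits -> l2_idx = 7
  bottom 3 bits -> offset = 7

Answer: 3 7 7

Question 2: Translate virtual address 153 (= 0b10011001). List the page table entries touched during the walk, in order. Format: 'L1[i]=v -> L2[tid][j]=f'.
vaddr = 153 = 0b10011001
Split: l1_idx=2, l2_idx=3, offset=1

Answer: L1[2]=1 -> L2[1][3]=70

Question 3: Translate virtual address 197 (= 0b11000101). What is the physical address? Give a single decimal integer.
Answer: 677

Derivation:
vaddr = 197 = 0b11000101
Split: l1_idx=3, l2_idx=0, offset=5
L1[3] = 3
L2[3][0] = 84
paddr = 84 * 8 + 5 = 677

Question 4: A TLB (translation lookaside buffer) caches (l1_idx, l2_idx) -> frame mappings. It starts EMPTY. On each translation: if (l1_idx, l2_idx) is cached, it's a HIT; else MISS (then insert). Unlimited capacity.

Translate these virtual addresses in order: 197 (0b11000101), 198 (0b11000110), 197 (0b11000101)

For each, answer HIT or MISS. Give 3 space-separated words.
Answer: MISS HIT HIT

Derivation:
vaddr=197: (3,0) not in TLB -> MISS, insert
vaddr=198: (3,0) in TLB -> HIT
vaddr=197: (3,0) in TLB -> HIT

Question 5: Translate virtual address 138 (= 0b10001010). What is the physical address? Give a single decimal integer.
Answer: 482

Derivation:
vaddr = 138 = 0b10001010
Split: l1_idx=2, l2_idx=1, offset=2
L1[2] = 1
L2[1][1] = 60
paddr = 60 * 8 + 2 = 482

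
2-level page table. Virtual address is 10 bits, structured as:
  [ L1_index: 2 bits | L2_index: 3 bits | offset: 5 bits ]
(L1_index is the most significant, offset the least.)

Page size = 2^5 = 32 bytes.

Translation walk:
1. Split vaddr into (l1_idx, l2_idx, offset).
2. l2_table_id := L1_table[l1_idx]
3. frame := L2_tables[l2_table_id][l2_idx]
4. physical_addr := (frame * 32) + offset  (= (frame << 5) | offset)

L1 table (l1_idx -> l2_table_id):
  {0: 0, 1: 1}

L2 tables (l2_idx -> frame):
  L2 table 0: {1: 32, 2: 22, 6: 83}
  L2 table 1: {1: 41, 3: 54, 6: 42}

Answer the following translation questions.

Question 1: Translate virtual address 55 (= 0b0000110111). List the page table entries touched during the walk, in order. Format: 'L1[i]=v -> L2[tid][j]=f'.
vaddr = 55 = 0b0000110111
Split: l1_idx=0, l2_idx=1, offset=23

Answer: L1[0]=0 -> L2[0][1]=32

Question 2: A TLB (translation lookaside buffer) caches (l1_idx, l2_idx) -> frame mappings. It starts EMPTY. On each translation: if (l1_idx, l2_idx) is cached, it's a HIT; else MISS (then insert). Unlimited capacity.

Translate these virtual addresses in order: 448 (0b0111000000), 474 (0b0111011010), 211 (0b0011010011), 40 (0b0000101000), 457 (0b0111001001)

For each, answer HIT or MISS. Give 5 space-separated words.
vaddr=448: (1,6) not in TLB -> MISS, insert
vaddr=474: (1,6) in TLB -> HIT
vaddr=211: (0,6) not in TLB -> MISS, insert
vaddr=40: (0,1) not in TLB -> MISS, insert
vaddr=457: (1,6) in TLB -> HIT

Answer: MISS HIT MISS MISS HIT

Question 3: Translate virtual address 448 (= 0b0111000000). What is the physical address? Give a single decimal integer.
Answer: 1344

Derivation:
vaddr = 448 = 0b0111000000
Split: l1_idx=1, l2_idx=6, offset=0
L1[1] = 1
L2[1][6] = 42
paddr = 42 * 32 + 0 = 1344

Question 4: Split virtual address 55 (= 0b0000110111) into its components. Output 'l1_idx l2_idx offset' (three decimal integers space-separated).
vaddr = 55 = 0b0000110111
  top 2 bits -> l1_idx = 0
  next 3 bits -> l2_idx = 1
  bottom 5 bits -> offset = 23

Answer: 0 1 23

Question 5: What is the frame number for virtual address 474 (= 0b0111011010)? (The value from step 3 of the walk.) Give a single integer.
vaddr = 474: l1_idx=1, l2_idx=6
L1[1] = 1; L2[1][6] = 42

Answer: 42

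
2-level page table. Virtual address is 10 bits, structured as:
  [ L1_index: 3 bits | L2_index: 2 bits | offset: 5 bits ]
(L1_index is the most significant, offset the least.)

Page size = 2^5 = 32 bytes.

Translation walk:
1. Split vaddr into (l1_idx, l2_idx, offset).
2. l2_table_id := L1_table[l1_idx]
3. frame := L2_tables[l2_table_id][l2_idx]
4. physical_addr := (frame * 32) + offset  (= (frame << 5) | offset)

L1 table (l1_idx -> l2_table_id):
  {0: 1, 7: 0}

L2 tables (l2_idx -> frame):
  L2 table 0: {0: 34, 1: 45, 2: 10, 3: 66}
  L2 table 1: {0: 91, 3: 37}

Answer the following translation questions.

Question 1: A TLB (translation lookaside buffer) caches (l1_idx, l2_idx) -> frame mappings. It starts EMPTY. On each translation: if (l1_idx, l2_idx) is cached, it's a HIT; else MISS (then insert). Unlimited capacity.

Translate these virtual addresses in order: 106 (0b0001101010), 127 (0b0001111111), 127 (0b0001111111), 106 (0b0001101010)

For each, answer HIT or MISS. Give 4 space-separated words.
Answer: MISS HIT HIT HIT

Derivation:
vaddr=106: (0,3) not in TLB -> MISS, insert
vaddr=127: (0,3) in TLB -> HIT
vaddr=127: (0,3) in TLB -> HIT
vaddr=106: (0,3) in TLB -> HIT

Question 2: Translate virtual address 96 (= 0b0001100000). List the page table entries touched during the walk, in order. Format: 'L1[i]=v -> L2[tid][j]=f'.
vaddr = 96 = 0b0001100000
Split: l1_idx=0, l2_idx=3, offset=0

Answer: L1[0]=1 -> L2[1][3]=37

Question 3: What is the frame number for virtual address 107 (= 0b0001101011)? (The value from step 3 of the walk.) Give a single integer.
Answer: 37

Derivation:
vaddr = 107: l1_idx=0, l2_idx=3
L1[0] = 1; L2[1][3] = 37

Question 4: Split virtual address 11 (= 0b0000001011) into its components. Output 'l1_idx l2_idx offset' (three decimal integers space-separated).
Answer: 0 0 11

Derivation:
vaddr = 11 = 0b0000001011
  top 3 bits -> l1_idx = 0
  next 2 bits -> l2_idx = 0
  bottom 5 bits -> offset = 11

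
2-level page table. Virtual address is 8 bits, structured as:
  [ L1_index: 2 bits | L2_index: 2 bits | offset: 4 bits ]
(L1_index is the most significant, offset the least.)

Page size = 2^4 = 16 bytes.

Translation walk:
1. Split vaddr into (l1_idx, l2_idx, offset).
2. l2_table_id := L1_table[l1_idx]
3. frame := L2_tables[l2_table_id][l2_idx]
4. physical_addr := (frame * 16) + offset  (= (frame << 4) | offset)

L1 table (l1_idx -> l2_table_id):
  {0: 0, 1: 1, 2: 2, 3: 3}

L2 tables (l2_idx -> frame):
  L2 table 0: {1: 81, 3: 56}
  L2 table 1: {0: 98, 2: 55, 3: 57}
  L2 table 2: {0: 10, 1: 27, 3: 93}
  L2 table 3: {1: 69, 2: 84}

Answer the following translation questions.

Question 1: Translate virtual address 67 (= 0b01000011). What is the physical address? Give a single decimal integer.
Answer: 1571

Derivation:
vaddr = 67 = 0b01000011
Split: l1_idx=1, l2_idx=0, offset=3
L1[1] = 1
L2[1][0] = 98
paddr = 98 * 16 + 3 = 1571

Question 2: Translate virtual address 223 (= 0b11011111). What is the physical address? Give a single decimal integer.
Answer: 1119

Derivation:
vaddr = 223 = 0b11011111
Split: l1_idx=3, l2_idx=1, offset=15
L1[3] = 3
L2[3][1] = 69
paddr = 69 * 16 + 15 = 1119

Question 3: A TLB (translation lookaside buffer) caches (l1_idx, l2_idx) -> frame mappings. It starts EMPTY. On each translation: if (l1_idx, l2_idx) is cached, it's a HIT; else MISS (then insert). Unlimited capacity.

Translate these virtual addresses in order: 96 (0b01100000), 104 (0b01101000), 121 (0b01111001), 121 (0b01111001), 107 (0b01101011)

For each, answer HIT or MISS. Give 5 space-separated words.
vaddr=96: (1,2) not in TLB -> MISS, insert
vaddr=104: (1,2) in TLB -> HIT
vaddr=121: (1,3) not in TLB -> MISS, insert
vaddr=121: (1,3) in TLB -> HIT
vaddr=107: (1,2) in TLB -> HIT

Answer: MISS HIT MISS HIT HIT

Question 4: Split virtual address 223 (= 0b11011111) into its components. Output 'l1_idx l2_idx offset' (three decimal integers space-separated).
vaddr = 223 = 0b11011111
  top 2 bits -> l1_idx = 3
  next 2 bits -> l2_idx = 1
  bottom 4 bits -> offset = 15

Answer: 3 1 15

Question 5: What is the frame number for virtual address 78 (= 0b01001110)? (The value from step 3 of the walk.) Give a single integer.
vaddr = 78: l1_idx=1, l2_idx=0
L1[1] = 1; L2[1][0] = 98

Answer: 98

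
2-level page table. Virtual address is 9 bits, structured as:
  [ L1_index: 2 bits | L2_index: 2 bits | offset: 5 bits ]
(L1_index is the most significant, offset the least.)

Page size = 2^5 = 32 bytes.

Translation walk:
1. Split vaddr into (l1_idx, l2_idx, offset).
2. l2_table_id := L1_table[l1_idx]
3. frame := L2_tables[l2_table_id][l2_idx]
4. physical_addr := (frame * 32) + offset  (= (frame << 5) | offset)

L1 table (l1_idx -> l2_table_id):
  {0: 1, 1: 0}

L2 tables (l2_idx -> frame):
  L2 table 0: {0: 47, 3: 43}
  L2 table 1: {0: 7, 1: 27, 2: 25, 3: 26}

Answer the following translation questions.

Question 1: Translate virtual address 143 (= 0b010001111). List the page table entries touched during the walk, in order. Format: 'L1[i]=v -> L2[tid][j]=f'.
Answer: L1[1]=0 -> L2[0][0]=47

Derivation:
vaddr = 143 = 0b010001111
Split: l1_idx=1, l2_idx=0, offset=15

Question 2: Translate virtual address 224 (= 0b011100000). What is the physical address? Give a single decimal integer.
Answer: 1376

Derivation:
vaddr = 224 = 0b011100000
Split: l1_idx=1, l2_idx=3, offset=0
L1[1] = 0
L2[0][3] = 43
paddr = 43 * 32 + 0 = 1376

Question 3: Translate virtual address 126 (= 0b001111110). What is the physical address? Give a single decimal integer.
vaddr = 126 = 0b001111110
Split: l1_idx=0, l2_idx=3, offset=30
L1[0] = 1
L2[1][3] = 26
paddr = 26 * 32 + 30 = 862

Answer: 862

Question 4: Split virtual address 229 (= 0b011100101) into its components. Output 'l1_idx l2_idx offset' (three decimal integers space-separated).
vaddr = 229 = 0b011100101
  top 2 bits -> l1_idx = 1
  next 2 bits -> l2_idx = 3
  bottom 5 bits -> offset = 5

Answer: 1 3 5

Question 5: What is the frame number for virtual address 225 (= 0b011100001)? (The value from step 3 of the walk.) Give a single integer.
vaddr = 225: l1_idx=1, l2_idx=3
L1[1] = 0; L2[0][3] = 43

Answer: 43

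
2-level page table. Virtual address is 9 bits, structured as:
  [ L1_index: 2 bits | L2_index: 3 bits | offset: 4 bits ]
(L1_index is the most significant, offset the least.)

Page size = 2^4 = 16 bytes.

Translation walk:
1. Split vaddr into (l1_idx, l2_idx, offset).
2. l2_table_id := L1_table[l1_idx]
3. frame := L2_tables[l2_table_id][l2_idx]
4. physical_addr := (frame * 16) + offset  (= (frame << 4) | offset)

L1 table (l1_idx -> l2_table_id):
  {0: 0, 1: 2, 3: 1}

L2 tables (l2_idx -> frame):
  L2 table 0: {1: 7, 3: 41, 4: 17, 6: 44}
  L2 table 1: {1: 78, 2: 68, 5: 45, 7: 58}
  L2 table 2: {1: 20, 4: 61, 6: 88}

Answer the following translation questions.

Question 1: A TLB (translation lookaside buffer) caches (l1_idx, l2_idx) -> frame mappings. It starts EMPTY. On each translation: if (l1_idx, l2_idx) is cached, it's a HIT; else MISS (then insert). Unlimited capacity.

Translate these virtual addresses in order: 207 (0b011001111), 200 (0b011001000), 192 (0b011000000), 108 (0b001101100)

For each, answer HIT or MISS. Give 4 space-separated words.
Answer: MISS HIT HIT MISS

Derivation:
vaddr=207: (1,4) not in TLB -> MISS, insert
vaddr=200: (1,4) in TLB -> HIT
vaddr=192: (1,4) in TLB -> HIT
vaddr=108: (0,6) not in TLB -> MISS, insert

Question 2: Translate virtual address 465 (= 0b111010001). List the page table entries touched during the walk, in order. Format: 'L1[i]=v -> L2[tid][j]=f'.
Answer: L1[3]=1 -> L2[1][5]=45

Derivation:
vaddr = 465 = 0b111010001
Split: l1_idx=3, l2_idx=5, offset=1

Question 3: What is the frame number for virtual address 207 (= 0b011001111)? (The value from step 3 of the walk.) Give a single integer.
vaddr = 207: l1_idx=1, l2_idx=4
L1[1] = 2; L2[2][4] = 61

Answer: 61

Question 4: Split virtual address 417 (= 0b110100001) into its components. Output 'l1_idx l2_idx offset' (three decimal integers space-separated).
vaddr = 417 = 0b110100001
  top 2 bits -> l1_idx = 3
  next 3 bits -> l2_idx = 2
  bottom 4 bits -> offset = 1

Answer: 3 2 1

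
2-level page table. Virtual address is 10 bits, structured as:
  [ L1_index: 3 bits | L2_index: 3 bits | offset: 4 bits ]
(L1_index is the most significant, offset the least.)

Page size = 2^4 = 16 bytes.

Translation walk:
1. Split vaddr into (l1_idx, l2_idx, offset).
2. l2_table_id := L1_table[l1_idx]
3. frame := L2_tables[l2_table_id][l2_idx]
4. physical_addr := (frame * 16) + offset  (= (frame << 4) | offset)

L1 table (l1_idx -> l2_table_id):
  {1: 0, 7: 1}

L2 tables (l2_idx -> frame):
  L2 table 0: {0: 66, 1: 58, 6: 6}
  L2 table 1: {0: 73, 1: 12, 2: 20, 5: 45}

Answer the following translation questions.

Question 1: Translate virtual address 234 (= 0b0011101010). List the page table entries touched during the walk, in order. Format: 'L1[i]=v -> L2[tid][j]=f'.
Answer: L1[1]=0 -> L2[0][6]=6

Derivation:
vaddr = 234 = 0b0011101010
Split: l1_idx=1, l2_idx=6, offset=10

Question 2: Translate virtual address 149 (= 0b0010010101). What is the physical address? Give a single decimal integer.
vaddr = 149 = 0b0010010101
Split: l1_idx=1, l2_idx=1, offset=5
L1[1] = 0
L2[0][1] = 58
paddr = 58 * 16 + 5 = 933

Answer: 933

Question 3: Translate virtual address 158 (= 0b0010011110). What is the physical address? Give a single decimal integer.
Answer: 942

Derivation:
vaddr = 158 = 0b0010011110
Split: l1_idx=1, l2_idx=1, offset=14
L1[1] = 0
L2[0][1] = 58
paddr = 58 * 16 + 14 = 942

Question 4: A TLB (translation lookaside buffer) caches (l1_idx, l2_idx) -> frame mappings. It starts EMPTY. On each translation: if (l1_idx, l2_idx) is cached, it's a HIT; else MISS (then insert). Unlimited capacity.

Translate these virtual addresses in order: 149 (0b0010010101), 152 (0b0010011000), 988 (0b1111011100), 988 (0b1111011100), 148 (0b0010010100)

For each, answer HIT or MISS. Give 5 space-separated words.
Answer: MISS HIT MISS HIT HIT

Derivation:
vaddr=149: (1,1) not in TLB -> MISS, insert
vaddr=152: (1,1) in TLB -> HIT
vaddr=988: (7,5) not in TLB -> MISS, insert
vaddr=988: (7,5) in TLB -> HIT
vaddr=148: (1,1) in TLB -> HIT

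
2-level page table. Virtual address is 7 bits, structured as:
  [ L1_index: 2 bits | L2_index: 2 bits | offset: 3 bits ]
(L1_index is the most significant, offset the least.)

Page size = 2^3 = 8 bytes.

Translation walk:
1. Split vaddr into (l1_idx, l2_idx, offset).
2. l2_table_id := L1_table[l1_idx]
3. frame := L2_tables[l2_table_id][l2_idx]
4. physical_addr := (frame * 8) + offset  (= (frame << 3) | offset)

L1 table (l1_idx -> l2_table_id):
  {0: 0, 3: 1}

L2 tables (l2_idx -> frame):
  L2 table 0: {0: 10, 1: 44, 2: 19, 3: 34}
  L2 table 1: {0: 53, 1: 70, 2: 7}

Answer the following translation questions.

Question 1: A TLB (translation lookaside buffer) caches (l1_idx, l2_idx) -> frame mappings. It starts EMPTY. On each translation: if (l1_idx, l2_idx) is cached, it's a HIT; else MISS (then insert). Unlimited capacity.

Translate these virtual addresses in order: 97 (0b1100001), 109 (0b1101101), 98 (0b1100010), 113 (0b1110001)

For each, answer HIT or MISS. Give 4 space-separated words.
Answer: MISS MISS HIT MISS

Derivation:
vaddr=97: (3,0) not in TLB -> MISS, insert
vaddr=109: (3,1) not in TLB -> MISS, insert
vaddr=98: (3,0) in TLB -> HIT
vaddr=113: (3,2) not in TLB -> MISS, insert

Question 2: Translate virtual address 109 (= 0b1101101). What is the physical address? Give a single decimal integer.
Answer: 565

Derivation:
vaddr = 109 = 0b1101101
Split: l1_idx=3, l2_idx=1, offset=5
L1[3] = 1
L2[1][1] = 70
paddr = 70 * 8 + 5 = 565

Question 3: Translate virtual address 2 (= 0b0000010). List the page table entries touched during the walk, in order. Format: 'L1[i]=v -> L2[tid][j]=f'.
Answer: L1[0]=0 -> L2[0][0]=10

Derivation:
vaddr = 2 = 0b0000010
Split: l1_idx=0, l2_idx=0, offset=2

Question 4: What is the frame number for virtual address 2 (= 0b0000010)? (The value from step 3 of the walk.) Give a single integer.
vaddr = 2: l1_idx=0, l2_idx=0
L1[0] = 0; L2[0][0] = 10

Answer: 10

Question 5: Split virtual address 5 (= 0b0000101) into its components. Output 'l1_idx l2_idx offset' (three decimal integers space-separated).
Answer: 0 0 5

Derivation:
vaddr = 5 = 0b0000101
  top 2 bits -> l1_idx = 0
  next 2 bits -> l2_idx = 0
  bottom 3 bits -> offset = 5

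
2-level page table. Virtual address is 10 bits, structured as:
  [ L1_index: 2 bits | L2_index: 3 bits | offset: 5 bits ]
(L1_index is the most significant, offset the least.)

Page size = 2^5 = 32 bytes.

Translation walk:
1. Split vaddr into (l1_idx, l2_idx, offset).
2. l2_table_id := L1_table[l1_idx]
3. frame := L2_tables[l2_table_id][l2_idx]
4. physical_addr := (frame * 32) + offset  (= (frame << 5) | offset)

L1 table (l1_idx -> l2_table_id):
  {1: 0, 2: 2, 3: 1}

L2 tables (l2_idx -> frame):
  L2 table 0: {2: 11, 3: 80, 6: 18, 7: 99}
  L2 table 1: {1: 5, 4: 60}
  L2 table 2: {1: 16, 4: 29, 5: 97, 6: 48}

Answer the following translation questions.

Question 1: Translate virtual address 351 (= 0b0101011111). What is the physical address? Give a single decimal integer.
Answer: 383

Derivation:
vaddr = 351 = 0b0101011111
Split: l1_idx=1, l2_idx=2, offset=31
L1[1] = 0
L2[0][2] = 11
paddr = 11 * 32 + 31 = 383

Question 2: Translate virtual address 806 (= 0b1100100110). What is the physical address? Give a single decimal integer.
vaddr = 806 = 0b1100100110
Split: l1_idx=3, l2_idx=1, offset=6
L1[3] = 1
L2[1][1] = 5
paddr = 5 * 32 + 6 = 166

Answer: 166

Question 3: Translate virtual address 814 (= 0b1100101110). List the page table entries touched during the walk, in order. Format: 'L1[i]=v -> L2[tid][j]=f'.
vaddr = 814 = 0b1100101110
Split: l1_idx=3, l2_idx=1, offset=14

Answer: L1[3]=1 -> L2[1][1]=5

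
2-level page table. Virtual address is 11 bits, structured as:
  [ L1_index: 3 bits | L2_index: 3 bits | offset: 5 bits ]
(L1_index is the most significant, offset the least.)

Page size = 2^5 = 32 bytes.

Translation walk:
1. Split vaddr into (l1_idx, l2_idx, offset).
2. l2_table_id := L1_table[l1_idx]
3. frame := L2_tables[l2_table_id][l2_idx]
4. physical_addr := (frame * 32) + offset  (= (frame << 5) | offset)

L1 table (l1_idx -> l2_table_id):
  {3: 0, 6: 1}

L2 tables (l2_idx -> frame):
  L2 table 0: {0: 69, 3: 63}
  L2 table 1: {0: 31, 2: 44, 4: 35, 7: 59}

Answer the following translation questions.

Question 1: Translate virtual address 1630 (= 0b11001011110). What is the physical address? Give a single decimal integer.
vaddr = 1630 = 0b11001011110
Split: l1_idx=6, l2_idx=2, offset=30
L1[6] = 1
L2[1][2] = 44
paddr = 44 * 32 + 30 = 1438

Answer: 1438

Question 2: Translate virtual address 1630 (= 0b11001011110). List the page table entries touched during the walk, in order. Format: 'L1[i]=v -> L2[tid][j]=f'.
vaddr = 1630 = 0b11001011110
Split: l1_idx=6, l2_idx=2, offset=30

Answer: L1[6]=1 -> L2[1][2]=44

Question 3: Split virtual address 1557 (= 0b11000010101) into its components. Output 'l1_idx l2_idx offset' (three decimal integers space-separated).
vaddr = 1557 = 0b11000010101
  top 3 bits -> l1_idx = 6
  next 3 bits -> l2_idx = 0
  bottom 5 bits -> offset = 21

Answer: 6 0 21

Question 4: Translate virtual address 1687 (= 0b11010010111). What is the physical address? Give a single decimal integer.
Answer: 1143

Derivation:
vaddr = 1687 = 0b11010010111
Split: l1_idx=6, l2_idx=4, offset=23
L1[6] = 1
L2[1][4] = 35
paddr = 35 * 32 + 23 = 1143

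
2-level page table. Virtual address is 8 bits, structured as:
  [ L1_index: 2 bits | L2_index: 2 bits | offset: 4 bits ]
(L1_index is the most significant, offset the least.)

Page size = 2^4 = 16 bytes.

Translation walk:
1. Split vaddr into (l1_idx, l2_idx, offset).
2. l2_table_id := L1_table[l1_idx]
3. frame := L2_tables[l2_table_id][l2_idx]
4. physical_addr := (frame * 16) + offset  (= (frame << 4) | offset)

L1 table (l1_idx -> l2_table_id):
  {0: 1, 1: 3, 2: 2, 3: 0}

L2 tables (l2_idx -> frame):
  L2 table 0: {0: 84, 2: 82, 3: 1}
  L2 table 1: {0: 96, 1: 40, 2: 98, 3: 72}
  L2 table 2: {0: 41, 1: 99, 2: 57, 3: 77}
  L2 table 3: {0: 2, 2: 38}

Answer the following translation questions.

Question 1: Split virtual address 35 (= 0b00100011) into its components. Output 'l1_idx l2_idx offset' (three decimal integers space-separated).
Answer: 0 2 3

Derivation:
vaddr = 35 = 0b00100011
  top 2 bits -> l1_idx = 0
  next 2 bits -> l2_idx = 2
  bottom 4 bits -> offset = 3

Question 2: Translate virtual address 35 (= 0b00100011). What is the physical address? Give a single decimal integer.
Answer: 1571

Derivation:
vaddr = 35 = 0b00100011
Split: l1_idx=0, l2_idx=2, offset=3
L1[0] = 1
L2[1][2] = 98
paddr = 98 * 16 + 3 = 1571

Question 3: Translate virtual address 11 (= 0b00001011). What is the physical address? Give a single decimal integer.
vaddr = 11 = 0b00001011
Split: l1_idx=0, l2_idx=0, offset=11
L1[0] = 1
L2[1][0] = 96
paddr = 96 * 16 + 11 = 1547

Answer: 1547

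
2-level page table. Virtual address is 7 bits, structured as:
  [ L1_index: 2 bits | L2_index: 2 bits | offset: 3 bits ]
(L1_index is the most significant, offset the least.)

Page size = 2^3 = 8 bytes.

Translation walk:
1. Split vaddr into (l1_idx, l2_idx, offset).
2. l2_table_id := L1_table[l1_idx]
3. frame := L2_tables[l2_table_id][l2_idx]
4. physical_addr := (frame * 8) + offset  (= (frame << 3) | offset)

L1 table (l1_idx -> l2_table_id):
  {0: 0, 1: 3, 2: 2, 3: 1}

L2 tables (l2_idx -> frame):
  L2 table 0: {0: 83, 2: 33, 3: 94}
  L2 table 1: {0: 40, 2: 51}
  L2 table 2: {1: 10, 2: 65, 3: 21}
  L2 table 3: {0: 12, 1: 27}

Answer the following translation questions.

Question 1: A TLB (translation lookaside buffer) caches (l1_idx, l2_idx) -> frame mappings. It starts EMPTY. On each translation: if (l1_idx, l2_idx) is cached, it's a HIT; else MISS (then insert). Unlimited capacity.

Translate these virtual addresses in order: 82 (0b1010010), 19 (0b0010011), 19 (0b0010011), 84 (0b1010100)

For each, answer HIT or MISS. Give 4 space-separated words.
Answer: MISS MISS HIT HIT

Derivation:
vaddr=82: (2,2) not in TLB -> MISS, insert
vaddr=19: (0,2) not in TLB -> MISS, insert
vaddr=19: (0,2) in TLB -> HIT
vaddr=84: (2,2) in TLB -> HIT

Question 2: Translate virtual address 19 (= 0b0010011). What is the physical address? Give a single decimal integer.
vaddr = 19 = 0b0010011
Split: l1_idx=0, l2_idx=2, offset=3
L1[0] = 0
L2[0][2] = 33
paddr = 33 * 8 + 3 = 267

Answer: 267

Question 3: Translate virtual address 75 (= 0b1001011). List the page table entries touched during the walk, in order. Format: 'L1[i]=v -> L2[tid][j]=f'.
Answer: L1[2]=2 -> L2[2][1]=10

Derivation:
vaddr = 75 = 0b1001011
Split: l1_idx=2, l2_idx=1, offset=3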